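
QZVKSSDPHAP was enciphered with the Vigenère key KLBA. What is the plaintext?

Repeat the key across the ciphertext: KLBAKLBAKLB
Q(16)−K(10): 6 → G
Z(25)−L(11): 14 → O
V(21)−B(1): 20 → U
K(10)−A(0): 10 → K
S(18)−K(10): 8 → I
S(18)−L(11): 7 → H
D(3)−B(1): 2 → C
P(15)−A(0): 15 → P
H(7)−K(10): -3≡23 → X
A(0)−L(11): -11≡15 → P
P(15)−B(1): 14 → O

GOUKIHCPXPO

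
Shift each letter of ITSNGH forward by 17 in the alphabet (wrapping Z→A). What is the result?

ZKJEXY

I(8): 8+17=25 → Z
T(19): 19+17=36≡10 → K
S(18): 18+17=35≡9 → J
N(13): 13+17=30≡4 → E
G(6): 6+17=23 → X
H(7): 7+17=24 → Y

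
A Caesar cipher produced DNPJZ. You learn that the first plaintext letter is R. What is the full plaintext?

RBDXN

From the crib: D(3)−R(17)=-14≡12, so the shift is 12.
Subtract 12 from each ciphertext letter:
D(3): 3−12=-9≡17 → R
N(13): 13−12=1 → B
P(15): 15−12=3 → D
J(9): 9−12=-3≡23 → X
Z(25): 25−12=13 → N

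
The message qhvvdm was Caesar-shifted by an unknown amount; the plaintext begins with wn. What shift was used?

From the crib: q(16)−w(22)=-6≡20, so the shift is 20.

20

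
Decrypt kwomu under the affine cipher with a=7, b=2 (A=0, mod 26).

The inverse of 7 mod 26 is 15, since 7·15=105≡1. Apply D(y)=15·(y−2) mod 26:
k(10): 15·(10−2)=120≡16 → q
w(22): 15·(22−2)=300≡14 → o
o(14): 15·(14−2)=180≡24 → y
m(12): 15·(12−2)=150≡20 → u
u(20): 15·(20−2)=270≡10 → k

qoyuk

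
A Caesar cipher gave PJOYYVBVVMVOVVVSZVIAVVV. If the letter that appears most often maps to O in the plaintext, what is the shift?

7

The most frequent ciphertext letter is V (appears 11 times).
V is position 21; O is position 14.
Shift = 7.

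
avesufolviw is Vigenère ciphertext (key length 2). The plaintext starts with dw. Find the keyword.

xz

Subtract each crib letter from the matching ciphertext letter (mod 26):
a(0)−d(3)=-3≡23 → x
v(21)−w(22)=-1≡25 → z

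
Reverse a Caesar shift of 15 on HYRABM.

SJCLMX

H(7): 7−15=-8≡18 → S
Y(24): 24−15=9 → J
R(17): 17−15=2 → C
A(0): 0−15=-15≡11 → L
B(1): 1−15=-14≡12 → M
M(12): 12−15=-3≡23 → X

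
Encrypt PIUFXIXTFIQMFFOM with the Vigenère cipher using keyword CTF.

RBZHQNZMKKJRHYTO

Repeat the key across the message: CTFCTFCTFCTFCTFC
P(15)+C(2): 17 → R
I(8)+T(19): 27≡1 → B
U(20)+F(5): 25 → Z
F(5)+C(2): 7 → H
X(23)+T(19): 42≡16 → Q
I(8)+F(5): 13 → N
X(23)+C(2): 25 → Z
T(19)+T(19): 38≡12 → M
F(5)+F(5): 10 → K
I(8)+C(2): 10 → K
Q(16)+T(19): 35≡9 → J
M(12)+F(5): 17 → R
F(5)+C(2): 7 → H
F(5)+T(19): 24 → Y
O(14)+F(5): 19 → T
M(12)+C(2): 14 → O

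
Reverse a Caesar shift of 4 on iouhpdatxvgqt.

i(8): 8−4=4 → e
o(14): 14−4=10 → k
u(20): 20−4=16 → q
h(7): 7−4=3 → d
p(15): 15−4=11 → l
d(3): 3−4=-1≡25 → z
a(0): 0−4=-4≡22 → w
t(19): 19−4=15 → p
x(23): 23−4=19 → t
v(21): 21−4=17 → r
g(6): 6−4=2 → c
q(16): 16−4=12 → m
t(19): 19−4=15 → p

ekqdlzwptrcmp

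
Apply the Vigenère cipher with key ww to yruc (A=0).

unqy

Repeat the key across the message: wwww
y(24)+w(22): 46≡20 → u
r(17)+w(22): 39≡13 → n
u(20)+w(22): 42≡16 → q
c(2)+w(22): 24 → y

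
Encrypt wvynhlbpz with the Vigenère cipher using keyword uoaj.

qjywbzbyt

Repeat the key across the message: uoajuoaju
w(22)+u(20): 42≡16 → q
v(21)+o(14): 35≡9 → j
y(24)+a(0): 24 → y
n(13)+j(9): 22 → w
h(7)+u(20): 27≡1 → b
l(11)+o(14): 25 → z
b(1)+a(0): 1 → b
p(15)+j(9): 24 → y
z(25)+u(20): 45≡19 → t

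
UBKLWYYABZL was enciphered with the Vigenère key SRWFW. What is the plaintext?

Repeat the key across the ciphertext: SRWFWSRWFWS
U(20)−S(18): 2 → C
B(1)−R(17): -16≡10 → K
K(10)−W(22): -12≡14 → O
L(11)−F(5): 6 → G
W(22)−W(22): 0 → A
Y(24)−S(18): 6 → G
Y(24)−R(17): 7 → H
A(0)−W(22): -22≡4 → E
B(1)−F(5): -4≡22 → W
Z(25)−W(22): 3 → D
L(11)−S(18): -7≡19 → T

CKOGAGHEWDT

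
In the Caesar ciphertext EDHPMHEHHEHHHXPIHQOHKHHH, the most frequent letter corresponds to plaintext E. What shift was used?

3

The most frequent ciphertext letter is H (appears 12 times).
H is position 7; E is position 4.
Shift = 3.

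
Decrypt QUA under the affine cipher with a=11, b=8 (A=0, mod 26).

WUE

The inverse of 11 mod 26 is 19, since 11·19=209≡1. Apply D(y)=19·(y−8) mod 26:
Q(16): 19·(16−8)=152≡22 → W
U(20): 19·(20−8)=228≡20 → U
A(0): 19·(0−8)=-152≡4 → E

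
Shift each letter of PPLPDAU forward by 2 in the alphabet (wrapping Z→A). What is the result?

P(15): 15+2=17 → R
P(15): 15+2=17 → R
L(11): 11+2=13 → N
P(15): 15+2=17 → R
D(3): 3+2=5 → F
A(0): 0+2=2 → C
U(20): 20+2=22 → W

RRNRFCW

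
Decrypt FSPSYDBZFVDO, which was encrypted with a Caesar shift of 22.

JWTWCHFDJZHS

F(5): 5−22=-17≡9 → J
S(18): 18−22=-4≡22 → W
P(15): 15−22=-7≡19 → T
S(18): 18−22=-4≡22 → W
Y(24): 24−22=2 → C
D(3): 3−22=-19≡7 → H
B(1): 1−22=-21≡5 → F
Z(25): 25−22=3 → D
F(5): 5−22=-17≡9 → J
V(21): 21−22=-1≡25 → Z
D(3): 3−22=-19≡7 → H
O(14): 14−22=-8≡18 → S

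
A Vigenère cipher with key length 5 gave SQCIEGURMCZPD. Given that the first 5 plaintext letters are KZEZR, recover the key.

IRYJN

Subtract each crib letter from the matching ciphertext letter (mod 26):
S(18)−K(10)=8 → I
Q(16)−Z(25)=-9≡17 → R
C(2)−E(4)=-2≡24 → Y
I(8)−Z(25)=-17≡9 → J
E(4)−R(17)=-13≡13 → N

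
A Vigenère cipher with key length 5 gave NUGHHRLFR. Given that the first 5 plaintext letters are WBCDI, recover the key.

Subtract each crib letter from the matching ciphertext letter (mod 26):
N(13)−W(22)=-9≡17 → R
U(20)−B(1)=19 → T
G(6)−C(2)=4 → E
H(7)−D(3)=4 → E
H(7)−I(8)=-1≡25 → Z

RTEEZ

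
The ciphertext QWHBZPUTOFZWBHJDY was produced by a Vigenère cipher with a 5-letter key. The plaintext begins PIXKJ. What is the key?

BOKRQ

Subtract each crib letter from the matching ciphertext letter (mod 26):
Q(16)−P(15)=1 → B
W(22)−I(8)=14 → O
H(7)−X(23)=-16≡10 → K
B(1)−K(10)=-9≡17 → R
Z(25)−J(9)=16 → Q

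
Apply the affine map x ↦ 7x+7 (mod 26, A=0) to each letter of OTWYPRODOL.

BKFTIWBCBG

O(14): 7·14+7=105≡1 → B
T(19): 7·19+7=140≡10 → K
W(22): 7·22+7=161≡5 → F
Y(24): 7·24+7=175≡19 → T
P(15): 7·15+7=112≡8 → I
R(17): 7·17+7=126≡22 → W
O(14): 7·14+7=105≡1 → B
D(3): 7·3+7=28≡2 → C
O(14): 7·14+7=105≡1 → B
L(11): 7·11+7=84≡6 → G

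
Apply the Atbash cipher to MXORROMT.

NCLIILNG

M(12) → N(13)
X(23) → C(2)
O(14) → L(11)
R(17) → I(8)
R(17) → I(8)
O(14) → L(11)
M(12) → N(13)
T(19) → G(6)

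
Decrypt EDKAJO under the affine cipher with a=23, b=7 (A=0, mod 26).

The inverse of 23 mod 26 is 17, since 23·17=391≡1. Apply D(y)=17·(y−7) mod 26:
E(4): 17·(4−7)=-51≡1 → B
D(3): 17·(3−7)=-68≡10 → K
K(10): 17·(10−7)=51≡25 → Z
A(0): 17·(0−7)=-119≡11 → L
J(9): 17·(9−7)=34≡8 → I
O(14): 17·(14−7)=119≡15 → P

BKZLIP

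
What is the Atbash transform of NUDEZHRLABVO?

N(13) → M(12)
U(20) → F(5)
D(3) → W(22)
E(4) → V(21)
Z(25) → A(0)
H(7) → S(18)
R(17) → I(8)
L(11) → O(14)
A(0) → Z(25)
B(1) → Y(24)
V(21) → E(4)
O(14) → L(11)

MFWVASIOZYEL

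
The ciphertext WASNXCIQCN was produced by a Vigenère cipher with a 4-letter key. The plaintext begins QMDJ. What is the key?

GOPE

Subtract each crib letter from the matching ciphertext letter (mod 26):
W(22)−Q(16)=6 → G
A(0)−M(12)=-12≡14 → O
S(18)−D(3)=15 → P
N(13)−J(9)=4 → E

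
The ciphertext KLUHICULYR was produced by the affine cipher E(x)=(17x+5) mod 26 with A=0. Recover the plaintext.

The inverse of 17 mod 26 is 23, since 17·23=391≡1. Apply D(y)=23·(y−5) mod 26:
K(10): 23·(10−5)=115≡11 → L
L(11): 23·(11−5)=138≡8 → I
U(20): 23·(20−5)=345≡7 → H
H(7): 23·(7−5)=46≡20 → U
I(8): 23·(8−5)=69≡17 → R
C(2): 23·(2−5)=-69≡9 → J
U(20): 23·(20−5)=345≡7 → H
L(11): 23·(11−5)=138≡8 → I
Y(24): 23·(24−5)=437≡21 → V
R(17): 23·(17−5)=276≡16 → Q

LIHURJHIVQ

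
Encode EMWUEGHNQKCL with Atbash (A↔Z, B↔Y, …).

E(4) → V(21)
M(12) → N(13)
W(22) → D(3)
U(20) → F(5)
E(4) → V(21)
G(6) → T(19)
H(7) → S(18)
N(13) → M(12)
Q(16) → J(9)
K(10) → P(15)
C(2) → X(23)
L(11) → O(14)

VNDFVTSMJPXO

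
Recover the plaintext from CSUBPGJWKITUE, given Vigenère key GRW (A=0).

Repeat the key across the ciphertext: GRWGRWGRWGRWG
C(2)−G(6): -4≡22 → W
S(18)−R(17): 1 → B
U(20)−W(22): -2≡24 → Y
B(1)−G(6): -5≡21 → V
P(15)−R(17): -2≡24 → Y
G(6)−W(22): -16≡10 → K
J(9)−G(6): 3 → D
W(22)−R(17): 5 → F
K(10)−W(22): -12≡14 → O
I(8)−G(6): 2 → C
T(19)−R(17): 2 → C
U(20)−W(22): -2≡24 → Y
E(4)−G(6): -2≡24 → Y

WBYVYKDFOCCYY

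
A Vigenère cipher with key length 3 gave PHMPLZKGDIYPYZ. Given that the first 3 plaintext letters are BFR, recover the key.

Subtract each crib letter from the matching ciphertext letter (mod 26):
P(15)−B(1)=14 → O
H(7)−F(5)=2 → C
M(12)−R(17)=-5≡21 → V

OCV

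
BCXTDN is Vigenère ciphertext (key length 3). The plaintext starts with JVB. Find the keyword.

Subtract each crib letter from the matching ciphertext letter (mod 26):
B(1)−J(9)=-8≡18 → S
C(2)−V(21)=-19≡7 → H
X(23)−B(1)=22 → W

SHW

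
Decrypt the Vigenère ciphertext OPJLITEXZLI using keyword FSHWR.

Repeat the key across the ciphertext: FSHWRFSHWRF
O(14)−F(5): 9 → J
P(15)−S(18): -3≡23 → X
J(9)−H(7): 2 → C
L(11)−W(22): -11≡15 → P
I(8)−R(17): -9≡17 → R
T(19)−F(5): 14 → O
E(4)−S(18): -14≡12 → M
X(23)−H(7): 16 → Q
Z(25)−W(22): 3 → D
L(11)−R(17): -6≡20 → U
I(8)−F(5): 3 → D

JXCPROMQDUD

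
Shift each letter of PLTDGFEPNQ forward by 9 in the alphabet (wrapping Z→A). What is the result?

YUCMPONYWZ

P(15): 15+9=24 → Y
L(11): 11+9=20 → U
T(19): 19+9=28≡2 → C
D(3): 3+9=12 → M
G(6): 6+9=15 → P
F(5): 5+9=14 → O
E(4): 4+9=13 → N
P(15): 15+9=24 → Y
N(13): 13+9=22 → W
Q(16): 16+9=25 → Z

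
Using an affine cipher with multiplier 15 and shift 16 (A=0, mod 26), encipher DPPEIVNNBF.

JHHYGTDDFN

D(3): 15·3+16=61≡9 → J
P(15): 15·15+16=241≡7 → H
P(15): 15·15+16=241≡7 → H
E(4): 15·4+16=76≡24 → Y
I(8): 15·8+16=136≡6 → G
V(21): 15·21+16=331≡19 → T
N(13): 15·13+16=211≡3 → D
N(13): 15·13+16=211≡3 → D
B(1): 15·1+16=31≡5 → F
F(5): 15·5+16=91≡13 → N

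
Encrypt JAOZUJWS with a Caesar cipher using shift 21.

EVJUPERN

J(9): 9+21=30≡4 → E
A(0): 0+21=21 → V
O(14): 14+21=35≡9 → J
Z(25): 25+21=46≡20 → U
U(20): 20+21=41≡15 → P
J(9): 9+21=30≡4 → E
W(22): 22+21=43≡17 → R
S(18): 18+21=39≡13 → N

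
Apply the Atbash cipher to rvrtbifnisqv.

r(17) → i(8)
v(21) → e(4)
r(17) → i(8)
t(19) → g(6)
b(1) → y(24)
i(8) → r(17)
f(5) → u(20)
n(13) → m(12)
i(8) → r(17)
s(18) → h(7)
q(16) → j(9)
v(21) → e(4)

ieigyrumrhje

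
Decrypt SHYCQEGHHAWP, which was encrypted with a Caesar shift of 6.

S(18): 18−6=12 → M
H(7): 7−6=1 → B
Y(24): 24−6=18 → S
C(2): 2−6=-4≡22 → W
Q(16): 16−6=10 → K
E(4): 4−6=-2≡24 → Y
G(6): 6−6=0 → A
H(7): 7−6=1 → B
H(7): 7−6=1 → B
A(0): 0−6=-6≡20 → U
W(22): 22−6=16 → Q
P(15): 15−6=9 → J

MBSWKYABBUQJ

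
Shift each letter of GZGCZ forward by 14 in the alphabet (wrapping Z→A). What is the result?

UNUQN

G(6): 6+14=20 → U
Z(25): 25+14=39≡13 → N
G(6): 6+14=20 → U
C(2): 2+14=16 → Q
Z(25): 25+14=39≡13 → N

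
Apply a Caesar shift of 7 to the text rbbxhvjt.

r(17): 17+7=24 → y
b(1): 1+7=8 → i
b(1): 1+7=8 → i
x(23): 23+7=30≡4 → e
h(7): 7+7=14 → o
v(21): 21+7=28≡2 → c
j(9): 9+7=16 → q
t(19): 19+7=26≡0 → a

yiieocqa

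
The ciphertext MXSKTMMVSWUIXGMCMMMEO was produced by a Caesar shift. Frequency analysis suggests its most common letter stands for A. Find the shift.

12

The most frequent ciphertext letter is M (appears 7 times).
M is position 12; A is position 0.
Shift = 12.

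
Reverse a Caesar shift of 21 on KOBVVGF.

PTGAALK

K(10): 10−21=-11≡15 → P
O(14): 14−21=-7≡19 → T
B(1): 1−21=-20≡6 → G
V(21): 21−21=0 → A
V(21): 21−21=0 → A
G(6): 6−21=-15≡11 → L
F(5): 5−21=-16≡10 → K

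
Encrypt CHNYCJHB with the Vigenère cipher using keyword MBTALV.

OIGYNETC

Repeat the key across the message: MBTALVMB
C(2)+M(12): 14 → O
H(7)+B(1): 8 → I
N(13)+T(19): 32≡6 → G
Y(24)+A(0): 24 → Y
C(2)+L(11): 13 → N
J(9)+V(21): 30≡4 → E
H(7)+M(12): 19 → T
B(1)+B(1): 2 → C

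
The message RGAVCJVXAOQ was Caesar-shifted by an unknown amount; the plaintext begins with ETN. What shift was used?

13

From the crib: R(17)−E(4)=13, so the shift is 13.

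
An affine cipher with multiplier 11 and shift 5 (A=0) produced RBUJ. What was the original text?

UCZY

The inverse of 11 mod 26 is 19, since 11·19=209≡1. Apply D(y)=19·(y−5) mod 26:
R(17): 19·(17−5)=228≡20 → U
B(1): 19·(1−5)=-76≡2 → C
U(20): 19·(20−5)=285≡25 → Z
J(9): 19·(9−5)=76≡24 → Y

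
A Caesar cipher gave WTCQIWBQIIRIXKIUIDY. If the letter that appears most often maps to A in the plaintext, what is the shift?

8

The most frequent ciphertext letter is I (appears 6 times).
I is position 8; A is position 0.
Shift = 8.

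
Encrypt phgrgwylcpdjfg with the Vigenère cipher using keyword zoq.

Repeat the key across the message: zoqzoqzoqzoqzo
p(15)+z(25): 40≡14 → o
h(7)+o(14): 21 → v
g(6)+q(16): 22 → w
r(17)+z(25): 42≡16 → q
g(6)+o(14): 20 → u
w(22)+q(16): 38≡12 → m
y(24)+z(25): 49≡23 → x
l(11)+o(14): 25 → z
c(2)+q(16): 18 → s
p(15)+z(25): 40≡14 → o
d(3)+o(14): 17 → r
j(9)+q(16): 25 → z
f(5)+z(25): 30≡4 → e
g(6)+o(14): 20 → u

ovwqumxzsorzeu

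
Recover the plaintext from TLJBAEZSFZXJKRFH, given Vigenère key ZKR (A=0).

Repeat the key across the ciphertext: ZKRZKRZKRZKRZKRZ
T(19)−Z(25): -6≡20 → U
L(11)−K(10): 1 → B
J(9)−R(17): -8≡18 → S
B(1)−Z(25): -24≡2 → C
A(0)−K(10): -10≡16 → Q
E(4)−R(17): -13≡13 → N
Z(25)−Z(25): 0 → A
S(18)−K(10): 8 → I
F(5)−R(17): -12≡14 → O
Z(25)−Z(25): 0 → A
X(23)−K(10): 13 → N
J(9)−R(17): -8≡18 → S
K(10)−Z(25): -15≡11 → L
R(17)−K(10): 7 → H
F(5)−R(17): -12≡14 → O
H(7)−Z(25): -18≡8 → I

UBSCQNAIOANSLHOI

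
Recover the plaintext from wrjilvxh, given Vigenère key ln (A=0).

Repeat the key across the ciphertext: lnlnlnln
w(22)−l(11): 11 → l
r(17)−n(13): 4 → e
j(9)−l(11): -2≡24 → y
i(8)−n(13): -5≡21 → v
l(11)−l(11): 0 → a
v(21)−n(13): 8 → i
x(23)−l(11): 12 → m
h(7)−n(13): -6≡20 → u

leyvaimu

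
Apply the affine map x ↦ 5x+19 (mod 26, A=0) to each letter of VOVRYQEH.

ULUAJVNC

V(21): 5·21+19=124≡20 → U
O(14): 5·14+19=89≡11 → L
V(21): 5·21+19=124≡20 → U
R(17): 5·17+19=104≡0 → A
Y(24): 5·24+19=139≡9 → J
Q(16): 5·16+19=99≡21 → V
E(4): 5·4+19=39≡13 → N
H(7): 5·7+19=54≡2 → C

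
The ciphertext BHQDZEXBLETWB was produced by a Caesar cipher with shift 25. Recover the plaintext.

CIREAFYCMFUXC

B(1): 1−25=-24≡2 → C
H(7): 7−25=-18≡8 → I
Q(16): 16−25=-9≡17 → R
D(3): 3−25=-22≡4 → E
Z(25): 25−25=0 → A
E(4): 4−25=-21≡5 → F
X(23): 23−25=-2≡24 → Y
B(1): 1−25=-24≡2 → C
L(11): 11−25=-14≡12 → M
E(4): 4−25=-21≡5 → F
T(19): 19−25=-6≡20 → U
W(22): 22−25=-3≡23 → X
B(1): 1−25=-24≡2 → C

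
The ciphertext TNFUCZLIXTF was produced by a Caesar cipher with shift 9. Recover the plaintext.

KEWLTQCZOKW

T(19): 19−9=10 → K
N(13): 13−9=4 → E
F(5): 5−9=-4≡22 → W
U(20): 20−9=11 → L
C(2): 2−9=-7≡19 → T
Z(25): 25−9=16 → Q
L(11): 11−9=2 → C
I(8): 8−9=-1≡25 → Z
X(23): 23−9=14 → O
T(19): 19−9=10 → K
F(5): 5−9=-4≡22 → W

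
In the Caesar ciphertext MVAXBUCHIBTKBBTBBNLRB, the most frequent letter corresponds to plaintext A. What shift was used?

The most frequent ciphertext letter is B (appears 7 times).
B is position 1; A is position 0.
Shift = 1.

1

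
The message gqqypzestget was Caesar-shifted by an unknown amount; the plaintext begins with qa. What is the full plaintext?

From the crib: g(6)−q(16)=-10≡16, so the shift is 16.
Subtract 16 from each ciphertext letter:
g(6): 6−16=-10≡16 → q
q(16): 16−16=0 → a
q(16): 16−16=0 → a
y(24): 24−16=8 → i
p(15): 15−16=-1≡25 → z
z(25): 25−16=9 → j
e(4): 4−16=-12≡14 → o
s(18): 18−16=2 → c
t(19): 19−16=3 → d
g(6): 6−16=-10≡16 → q
e(4): 4−16=-12≡14 → o
t(19): 19−16=3 → d

qaaizjocdqod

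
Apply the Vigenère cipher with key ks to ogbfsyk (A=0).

yylxcqu

Repeat the key across the message: ksksksk
o(14)+k(10): 24 → y
g(6)+s(18): 24 → y
b(1)+k(10): 11 → l
f(5)+s(18): 23 → x
s(18)+k(10): 28≡2 → c
y(24)+s(18): 42≡16 → q
k(10)+k(10): 20 → u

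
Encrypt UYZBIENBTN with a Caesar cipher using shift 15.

JNOQXTCQIC

U(20): 20+15=35≡9 → J
Y(24): 24+15=39≡13 → N
Z(25): 25+15=40≡14 → O
B(1): 1+15=16 → Q
I(8): 8+15=23 → X
E(4): 4+15=19 → T
N(13): 13+15=28≡2 → C
B(1): 1+15=16 → Q
T(19): 19+15=34≡8 → I
N(13): 13+15=28≡2 → C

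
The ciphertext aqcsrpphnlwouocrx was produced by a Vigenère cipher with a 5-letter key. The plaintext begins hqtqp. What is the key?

tajcc

Subtract each crib letter from the matching ciphertext letter (mod 26):
a(0)−h(7)=-7≡19 → t
q(16)−q(16)=0 → a
c(2)−t(19)=-17≡9 → j
s(18)−q(16)=2 → c
r(17)−p(15)=2 → c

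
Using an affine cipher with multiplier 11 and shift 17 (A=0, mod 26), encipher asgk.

a(0): 11·0+17=17 → r
s(18): 11·18+17=215≡7 → h
g(6): 11·6+17=83≡5 → f
k(10): 11·10+17=127≡23 → x

rhfx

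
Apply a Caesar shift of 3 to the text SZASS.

VCDVV

S(18): 18+3=21 → V
Z(25): 25+3=28≡2 → C
A(0): 0+3=3 → D
S(18): 18+3=21 → V
S(18): 18+3=21 → V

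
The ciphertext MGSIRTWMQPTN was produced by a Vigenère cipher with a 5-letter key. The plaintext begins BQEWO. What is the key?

Subtract each crib letter from the matching ciphertext letter (mod 26):
M(12)−B(1)=11 → L
G(6)−Q(16)=-10≡16 → Q
S(18)−E(4)=14 → O
I(8)−W(22)=-14≡12 → M
R(17)−O(14)=3 → D

LQOMD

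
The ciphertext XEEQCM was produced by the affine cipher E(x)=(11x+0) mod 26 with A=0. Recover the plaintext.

VYYSMU

The inverse of 11 mod 26 is 19, since 11·19=209≡1. Apply D(y)=19·(y−0) mod 26:
X(23): 19·(23−0)=437≡21 → V
E(4): 19·(4−0)=76≡24 → Y
E(4): 19·(4−0)=76≡24 → Y
Q(16): 19·(16−0)=304≡18 → S
C(2): 19·(2−0)=38≡12 → M
M(12): 19·(12−0)=228≡20 → U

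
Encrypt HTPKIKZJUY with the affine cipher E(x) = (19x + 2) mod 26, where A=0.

FZBKYKJRSQ

H(7): 19·7+2=135≡5 → F
T(19): 19·19+2=363≡25 → Z
P(15): 19·15+2=287≡1 → B
K(10): 19·10+2=192≡10 → K
I(8): 19·8+2=154≡24 → Y
K(10): 19·10+2=192≡10 → K
Z(25): 19·25+2=477≡9 → J
J(9): 19·9+2=173≡17 → R
U(20): 19·20+2=382≡18 → S
Y(24): 19·24+2=458≡16 → Q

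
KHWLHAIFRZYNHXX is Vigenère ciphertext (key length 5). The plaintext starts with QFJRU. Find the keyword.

Subtract each crib letter from the matching ciphertext letter (mod 26):
K(10)−Q(16)=-6≡20 → U
H(7)−F(5)=2 → C
W(22)−J(9)=13 → N
L(11)−R(17)=-6≡20 → U
H(7)−U(20)=-13≡13 → N

UCNUN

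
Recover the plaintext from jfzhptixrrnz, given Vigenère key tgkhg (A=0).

qzpajacnklut

Repeat the key across the ciphertext: tgkhgtgkhgtg
j(9)−t(19): -10≡16 → q
f(5)−g(6): -1≡25 → z
z(25)−k(10): 15 → p
h(7)−h(7): 0 → a
p(15)−g(6): 9 → j
t(19)−t(19): 0 → a
i(8)−g(6): 2 → c
x(23)−k(10): 13 → n
r(17)−h(7): 10 → k
r(17)−g(6): 11 → l
n(13)−t(19): -6≡20 → u
z(25)−g(6): 19 → t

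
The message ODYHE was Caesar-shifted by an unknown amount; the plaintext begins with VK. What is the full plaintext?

From the crib: O(14)−V(21)=-7≡19, so the shift is 19.
Subtract 19 from each ciphertext letter:
O(14): 14−19=-5≡21 → V
D(3): 3−19=-16≡10 → K
Y(24): 24−19=5 → F
H(7): 7−19=-12≡14 → O
E(4): 4−19=-15≡11 → L

VKFOL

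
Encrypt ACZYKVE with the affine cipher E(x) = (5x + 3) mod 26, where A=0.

A(0): 5·0+3=3 → D
C(2): 5·2+3=13 → N
Z(25): 5·25+3=128≡24 → Y
Y(24): 5·24+3=123≡19 → T
K(10): 5·10+3=53≡1 → B
V(21): 5·21+3=108≡4 → E
E(4): 5·4+3=23 → X

DNYTBEX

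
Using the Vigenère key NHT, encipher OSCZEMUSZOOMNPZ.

Repeat the key across the message: NHTNHTNHTNHTNHT
O(14)+N(13): 27≡1 → B
S(18)+H(7): 25 → Z
C(2)+T(19): 21 → V
Z(25)+N(13): 38≡12 → M
E(4)+H(7): 11 → L
M(12)+T(19): 31≡5 → F
U(20)+N(13): 33≡7 → H
S(18)+H(7): 25 → Z
Z(25)+T(19): 44≡18 → S
O(14)+N(13): 27≡1 → B
O(14)+H(7): 21 → V
M(12)+T(19): 31≡5 → F
N(13)+N(13): 26≡0 → A
P(15)+H(7): 22 → W
Z(25)+T(19): 44≡18 → S

BZVMLFHZSBVFAWS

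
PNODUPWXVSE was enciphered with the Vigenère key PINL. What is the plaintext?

AFBSFHJMGKR

Repeat the key across the ciphertext: PINLPINLPIN
P(15)−P(15): 0 → A
N(13)−I(8): 5 → F
O(14)−N(13): 1 → B
D(3)−L(11): -8≡18 → S
U(20)−P(15): 5 → F
P(15)−I(8): 7 → H
W(22)−N(13): 9 → J
X(23)−L(11): 12 → M
V(21)−P(15): 6 → G
S(18)−I(8): 10 → K
E(4)−N(13): -9≡17 → R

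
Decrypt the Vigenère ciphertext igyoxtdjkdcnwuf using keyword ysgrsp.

kosxfefremkyycz

Repeat the key across the ciphertext: ysgrspysgrspysg
i(8)−y(24): -16≡10 → k
g(6)−s(18): -12≡14 → o
y(24)−g(6): 18 → s
o(14)−r(17): -3≡23 → x
x(23)−s(18): 5 → f
t(19)−p(15): 4 → e
d(3)−y(24): -21≡5 → f
j(9)−s(18): -9≡17 → r
k(10)−g(6): 4 → e
d(3)−r(17): -14≡12 → m
c(2)−s(18): -16≡10 → k
n(13)−p(15): -2≡24 → y
w(22)−y(24): -2≡24 → y
u(20)−s(18): 2 → c
f(5)−g(6): -1≡25 → z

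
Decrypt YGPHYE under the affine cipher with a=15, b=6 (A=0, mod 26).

The inverse of 15 mod 26 is 7, since 15·7=105≡1. Apply D(y)=7·(y−6) mod 26:
Y(24): 7·(24−6)=126≡22 → W
G(6): 7·(6−6)=0 → A
P(15): 7·(15−6)=63≡11 → L
H(7): 7·(7−6)=7 → H
Y(24): 7·(24−6)=126≡22 → W
E(4): 7·(4−6)=-14≡12 → M

WALHWM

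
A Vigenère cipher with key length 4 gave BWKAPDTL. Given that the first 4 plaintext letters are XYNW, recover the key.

EYXE

Subtract each crib letter from the matching ciphertext letter (mod 26):
B(1)−X(23)=-22≡4 → E
W(22)−Y(24)=-2≡24 → Y
K(10)−N(13)=-3≡23 → X
A(0)−W(22)=-22≡4 → E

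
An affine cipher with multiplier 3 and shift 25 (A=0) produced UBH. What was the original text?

The inverse of 3 mod 26 is 9, since 3·9=27≡1. Apply D(y)=9·(y−25) mod 26:
U(20): 9·(20−25)=-45≡7 → H
B(1): 9·(1−25)=-216≡18 → S
H(7): 9·(7−25)=-162≡20 → U

HSU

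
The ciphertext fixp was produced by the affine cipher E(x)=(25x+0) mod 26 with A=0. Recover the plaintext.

vsdl

The inverse of 25 mod 26 is 25, since 25·25=625≡1. Apply D(y)=25·(y−0) mod 26:
f(5): 25·(5−0)=125≡21 → v
i(8): 25·(8−0)=200≡18 → s
x(23): 25·(23−0)=575≡3 → d
p(15): 25·(15−0)=375≡11 → l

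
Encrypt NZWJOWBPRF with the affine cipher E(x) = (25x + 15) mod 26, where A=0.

CQTGBTOAYK

N(13): 25·13+15=340≡2 → C
Z(25): 25·25+15=640≡16 → Q
W(22): 25·22+15=565≡19 → T
J(9): 25·9+15=240≡6 → G
O(14): 25·14+15=365≡1 → B
W(22): 25·22+15=565≡19 → T
B(1): 25·1+15=40≡14 → O
P(15): 25·15+15=390≡0 → A
R(17): 25·17+15=440≡24 → Y
F(5): 25·5+15=140≡10 → K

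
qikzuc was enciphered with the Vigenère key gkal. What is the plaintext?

Repeat the key across the ciphertext: gkalgk
q(16)−g(6): 10 → k
i(8)−k(10): -2≡24 → y
k(10)−a(0): 10 → k
z(25)−l(11): 14 → o
u(20)−g(6): 14 → o
c(2)−k(10): -8≡18 → s

kykoos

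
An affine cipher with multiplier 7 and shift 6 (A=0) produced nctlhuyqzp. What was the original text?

The inverse of 7 mod 26 is 15, since 7·15=105≡1. Apply D(y)=15·(y−6) mod 26:
n(13): 15·(13−6)=105≡1 → b
c(2): 15·(2−6)=-60≡18 → s
t(19): 15·(19−6)=195≡13 → n
l(11): 15·(11−6)=75≡23 → x
h(7): 15·(7−6)=15 → p
u(20): 15·(20−6)=210≡2 → c
y(24): 15·(24−6)=270≡10 → k
q(16): 15·(16−6)=150≡20 → u
z(25): 15·(25−6)=285≡25 → z
p(15): 15·(15−6)=135≡5 → f

bsnxpckuzf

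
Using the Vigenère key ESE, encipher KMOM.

OESQ

Repeat the key across the message: ESEE
K(10)+E(4): 14 → O
M(12)+S(18): 30≡4 → E
O(14)+E(4): 18 → S
M(12)+E(4): 16 → Q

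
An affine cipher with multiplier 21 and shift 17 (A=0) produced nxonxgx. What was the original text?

The inverse of 21 mod 26 is 5, since 21·5=105≡1. Apply D(y)=5·(y−17) mod 26:
n(13): 5·(13−17)=-20≡6 → g
x(23): 5·(23−17)=30≡4 → e
o(14): 5·(14−17)=-15≡11 → l
n(13): 5·(13−17)=-20≡6 → g
x(23): 5·(23−17)=30≡4 → e
g(6): 5·(6−17)=-55≡23 → x
x(23): 5·(23−17)=30≡4 → e

gelgexe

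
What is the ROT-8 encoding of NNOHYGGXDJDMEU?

N(13): 13+8=21 → V
N(13): 13+8=21 → V
O(14): 14+8=22 → W
H(7): 7+8=15 → P
Y(24): 24+8=32≡6 → G
G(6): 6+8=14 → O
G(6): 6+8=14 → O
X(23): 23+8=31≡5 → F
D(3): 3+8=11 → L
J(9): 9+8=17 → R
D(3): 3+8=11 → L
M(12): 12+8=20 → U
E(4): 4+8=12 → M
U(20): 20+8=28≡2 → C

VVWPGOOFLRLUMC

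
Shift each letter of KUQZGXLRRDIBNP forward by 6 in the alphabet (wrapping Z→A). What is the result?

K(10): 10+6=16 → Q
U(20): 20+6=26≡0 → A
Q(16): 16+6=22 → W
Z(25): 25+6=31≡5 → F
G(6): 6+6=12 → M
X(23): 23+6=29≡3 → D
L(11): 11+6=17 → R
R(17): 17+6=23 → X
R(17): 17+6=23 → X
D(3): 3+6=9 → J
I(8): 8+6=14 → O
B(1): 1+6=7 → H
N(13): 13+6=19 → T
P(15): 15+6=21 → V

QAWFMDRXXJOHTV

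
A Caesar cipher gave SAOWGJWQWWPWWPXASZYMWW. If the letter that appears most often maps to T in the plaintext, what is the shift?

3

The most frequent ciphertext letter is W (appears 8 times).
W is position 22; T is position 19.
Shift = 3.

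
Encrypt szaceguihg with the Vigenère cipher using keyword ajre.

Repeat the key across the message: ajreajreaj
s(18)+a(0): 18 → s
z(25)+j(9): 34≡8 → i
a(0)+r(17): 17 → r
c(2)+e(4): 6 → g
e(4)+a(0): 4 → e
g(6)+j(9): 15 → p
u(20)+r(17): 37≡11 → l
i(8)+e(4): 12 → m
h(7)+a(0): 7 → h
g(6)+j(9): 15 → p

sirgeplmhp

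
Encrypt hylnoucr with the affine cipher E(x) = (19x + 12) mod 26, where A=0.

h(7): 19·7+12=145≡15 → p
y(24): 19·24+12=468≡0 → a
l(11): 19·11+12=221≡13 → n
n(13): 19·13+12=259≡25 → z
o(14): 19·14+12=278≡18 → s
u(20): 19·20+12=392≡2 → c
c(2): 19·2+12=50≡24 → y
r(17): 19·17+12=335≡23 → x

panzscyx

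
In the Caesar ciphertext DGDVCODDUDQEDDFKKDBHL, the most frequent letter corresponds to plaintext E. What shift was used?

The most frequent ciphertext letter is D (appears 8 times).
D is position 3; E is position 4.
Shift = -1≡25.

25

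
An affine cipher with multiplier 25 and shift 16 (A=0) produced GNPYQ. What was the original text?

KDBSA

The inverse of 25 mod 26 is 25, since 25·25=625≡1. Apply D(y)=25·(y−16) mod 26:
G(6): 25·(6−16)=-250≡10 → K
N(13): 25·(13−16)=-75≡3 → D
P(15): 25·(15−16)=-25≡1 → B
Y(24): 25·(24−16)=200≡18 → S
Q(16): 25·(16−16)=0 → A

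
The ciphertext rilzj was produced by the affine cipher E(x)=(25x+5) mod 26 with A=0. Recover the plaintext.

oxugw

The inverse of 25 mod 26 is 25, since 25·25=625≡1. Apply D(y)=25·(y−5) mod 26:
r(17): 25·(17−5)=300≡14 → o
i(8): 25·(8−5)=75≡23 → x
l(11): 25·(11−5)=150≡20 → u
z(25): 25·(25−5)=500≡6 → g
j(9): 25·(9−5)=100≡22 → w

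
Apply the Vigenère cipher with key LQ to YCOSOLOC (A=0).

JSZIZBZS

Repeat the key across the message: LQLQLQLQ
Y(24)+L(11): 35≡9 → J
C(2)+Q(16): 18 → S
O(14)+L(11): 25 → Z
S(18)+Q(16): 34≡8 → I
O(14)+L(11): 25 → Z
L(11)+Q(16): 27≡1 → B
O(14)+L(11): 25 → Z
C(2)+Q(16): 18 → S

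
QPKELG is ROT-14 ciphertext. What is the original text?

CBWQXS

Q(16): 16−14=2 → C
P(15): 15−14=1 → B
K(10): 10−14=-4≡22 → W
E(4): 4−14=-10≡16 → Q
L(11): 11−14=-3≡23 → X
G(6): 6−14=-8≡18 → S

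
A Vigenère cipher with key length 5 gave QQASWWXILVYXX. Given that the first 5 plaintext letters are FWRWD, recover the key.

LUJWT

Subtract each crib letter from the matching ciphertext letter (mod 26):
Q(16)−F(5)=11 → L
Q(16)−W(22)=-6≡20 → U
A(0)−R(17)=-17≡9 → J
S(18)−W(22)=-4≡22 → W
W(22)−D(3)=19 → T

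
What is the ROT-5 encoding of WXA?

BCF

W(22): 22+5=27≡1 → B
X(23): 23+5=28≡2 → C
A(0): 0+5=5 → F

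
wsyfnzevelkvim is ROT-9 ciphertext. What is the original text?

w(22): 22−9=13 → n
s(18): 18−9=9 → j
y(24): 24−9=15 → p
f(5): 5−9=-4≡22 → w
n(13): 13−9=4 → e
z(25): 25−9=16 → q
e(4): 4−9=-5≡21 → v
v(21): 21−9=12 → m
e(4): 4−9=-5≡21 → v
l(11): 11−9=2 → c
k(10): 10−9=1 → b
v(21): 21−9=12 → m
i(8): 8−9=-1≡25 → z
m(12): 12−9=3 → d

njpweqvmvcbmzd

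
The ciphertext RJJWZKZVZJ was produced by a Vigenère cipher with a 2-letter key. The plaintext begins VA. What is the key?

Subtract each crib letter from the matching ciphertext letter (mod 26):
R(17)−V(21)=-4≡22 → W
J(9)−A(0)=9 → J

WJ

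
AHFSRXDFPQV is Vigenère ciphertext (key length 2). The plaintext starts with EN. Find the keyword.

WU

Subtract each crib letter from the matching ciphertext letter (mod 26):
A(0)−E(4)=-4≡22 → W
H(7)−N(13)=-6≡20 → U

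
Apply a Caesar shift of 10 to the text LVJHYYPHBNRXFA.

VFTRIIZRLXBHPK

L(11): 11+10=21 → V
V(21): 21+10=31≡5 → F
J(9): 9+10=19 → T
H(7): 7+10=17 → R
Y(24): 24+10=34≡8 → I
Y(24): 24+10=34≡8 → I
P(15): 15+10=25 → Z
H(7): 7+10=17 → R
B(1): 1+10=11 → L
N(13): 13+10=23 → X
R(17): 17+10=27≡1 → B
X(23): 23+10=33≡7 → H
F(5): 5+10=15 → P
A(0): 0+10=10 → K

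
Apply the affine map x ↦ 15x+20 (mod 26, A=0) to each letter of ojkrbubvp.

o(14): 15·14+20=230≡22 → w
j(9): 15·9+20=155≡25 → z
k(10): 15·10+20=170≡14 → o
r(17): 15·17+20=275≡15 → p
b(1): 15·1+20=35≡9 → j
u(20): 15·20+20=320≡8 → i
b(1): 15·1+20=35≡9 → j
v(21): 15·21+20=335≡23 → x
p(15): 15·15+20=245≡11 → l

wzopjijxl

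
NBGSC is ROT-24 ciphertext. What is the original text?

PDIUE

N(13): 13−24=-11≡15 → P
B(1): 1−24=-23≡3 → D
G(6): 6−24=-18≡8 → I
S(18): 18−24=-6≡20 → U
C(2): 2−24=-22≡4 → E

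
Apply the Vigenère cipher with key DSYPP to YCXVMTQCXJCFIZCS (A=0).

BUVKBWIAMYFXGORV

Repeat the key across the message: DSYPPDSYPPDSYPPD
Y(24)+D(3): 27≡1 → B
C(2)+S(18): 20 → U
X(23)+Y(24): 47≡21 → V
V(21)+P(15): 36≡10 → K
M(12)+P(15): 27≡1 → B
T(19)+D(3): 22 → W
Q(16)+S(18): 34≡8 → I
C(2)+Y(24): 26≡0 → A
X(23)+P(15): 38≡12 → M
J(9)+P(15): 24 → Y
C(2)+D(3): 5 → F
F(5)+S(18): 23 → X
I(8)+Y(24): 32≡6 → G
Z(25)+P(15): 40≡14 → O
C(2)+P(15): 17 → R
S(18)+D(3): 21 → V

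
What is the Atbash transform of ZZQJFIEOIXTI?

AAJQURVLRCGR

Z(25) → A(0)
Z(25) → A(0)
Q(16) → J(9)
J(9) → Q(16)
F(5) → U(20)
I(8) → R(17)
E(4) → V(21)
O(14) → L(11)
I(8) → R(17)
X(23) → C(2)
T(19) → G(6)
I(8) → R(17)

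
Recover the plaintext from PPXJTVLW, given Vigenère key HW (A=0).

Repeat the key across the ciphertext: HWHWHWHW
P(15)−H(7): 8 → I
P(15)−W(22): -7≡19 → T
X(23)−H(7): 16 → Q
J(9)−W(22): -13≡13 → N
T(19)−H(7): 12 → M
V(21)−W(22): -1≡25 → Z
L(11)−H(7): 4 → E
W(22)−W(22): 0 → A

ITQNMZEA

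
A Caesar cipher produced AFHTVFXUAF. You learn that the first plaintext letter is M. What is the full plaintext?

From the crib: A(0)−M(12)=-12≡14, so the shift is 14.
Subtract 14 from each ciphertext letter:
A(0): 0−14=-14≡12 → M
F(5): 5−14=-9≡17 → R
H(7): 7−14=-7≡19 → T
T(19): 19−14=5 → F
V(21): 21−14=7 → H
F(5): 5−14=-9≡17 → R
X(23): 23−14=9 → J
U(20): 20−14=6 → G
A(0): 0−14=-14≡12 → M
F(5): 5−14=-9≡17 → R

MRTFHRJGMR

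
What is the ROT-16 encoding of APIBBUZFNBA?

QFYRRKPVDRQ

A(0): 0+16=16 → Q
P(15): 15+16=31≡5 → F
I(8): 8+16=24 → Y
B(1): 1+16=17 → R
B(1): 1+16=17 → R
U(20): 20+16=36≡10 → K
Z(25): 25+16=41≡15 → P
F(5): 5+16=21 → V
N(13): 13+16=29≡3 → D
B(1): 1+16=17 → R
A(0): 0+16=16 → Q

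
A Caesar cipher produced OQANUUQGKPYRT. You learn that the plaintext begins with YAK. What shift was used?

From the crib: O(14)−Y(24)=-10≡16, so the shift is 16.

16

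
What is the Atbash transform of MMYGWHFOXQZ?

NNBTDSULCJA

M(12) → N(13)
M(12) → N(13)
Y(24) → B(1)
G(6) → T(19)
W(22) → D(3)
H(7) → S(18)
F(5) → U(20)
O(14) → L(11)
X(23) → C(2)
Q(16) → J(9)
Z(25) → A(0)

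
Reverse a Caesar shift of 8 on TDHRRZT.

LVZJJRL

T(19): 19−8=11 → L
D(3): 3−8=-5≡21 → V
H(7): 7−8=-1≡25 → Z
R(17): 17−8=9 → J
R(17): 17−8=9 → J
Z(25): 25−8=17 → R
T(19): 19−8=11 → L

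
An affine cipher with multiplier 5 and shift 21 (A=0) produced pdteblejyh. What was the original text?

emkhwyhils

The inverse of 5 mod 26 is 21, since 5·21=105≡1. Apply D(y)=21·(y−21) mod 26:
p(15): 21·(15−21)=-126≡4 → e
d(3): 21·(3−21)=-378≡12 → m
t(19): 21·(19−21)=-42≡10 → k
e(4): 21·(4−21)=-357≡7 → h
b(1): 21·(1−21)=-420≡22 → w
l(11): 21·(11−21)=-210≡24 → y
e(4): 21·(4−21)=-357≡7 → h
j(9): 21·(9−21)=-252≡8 → i
y(24): 21·(24−21)=63≡11 → l
h(7): 21·(7−21)=-294≡18 → s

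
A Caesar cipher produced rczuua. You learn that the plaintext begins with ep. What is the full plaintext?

epmhhn

From the crib: r(17)−e(4)=13, so the shift is 13.
Subtract 13 from each ciphertext letter:
r(17): 17−13=4 → e
c(2): 2−13=-11≡15 → p
z(25): 25−13=12 → m
u(20): 20−13=7 → h
u(20): 20−13=7 → h
a(0): 0−13=-13≡13 → n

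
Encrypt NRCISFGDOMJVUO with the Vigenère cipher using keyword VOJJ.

Repeat the key across the message: VOJJVOJJVOJJVO
N(13)+V(21): 34≡8 → I
R(17)+O(14): 31≡5 → F
C(2)+J(9): 11 → L
I(8)+J(9): 17 → R
S(18)+V(21): 39≡13 → N
F(5)+O(14): 19 → T
G(6)+J(9): 15 → P
D(3)+J(9): 12 → M
O(14)+V(21): 35≡9 → J
M(12)+O(14): 26≡0 → A
J(9)+J(9): 18 → S
V(21)+J(9): 30≡4 → E
U(20)+V(21): 41≡15 → P
O(14)+O(14): 28≡2 → C

IFLRNTPMJASEPC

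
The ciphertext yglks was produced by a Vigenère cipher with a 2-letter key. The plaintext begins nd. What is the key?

ld

Subtract each crib letter from the matching ciphertext letter (mod 26):
y(24)−n(13)=11 → l
g(6)−d(3)=3 → d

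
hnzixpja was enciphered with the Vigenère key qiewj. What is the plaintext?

rfvmozbw

Repeat the key across the ciphertext: qiewjqie
h(7)−q(16): -9≡17 → r
n(13)−i(8): 5 → f
z(25)−e(4): 21 → v
i(8)−w(22): -14≡12 → m
x(23)−j(9): 14 → o
p(15)−q(16): -1≡25 → z
j(9)−i(8): 1 → b
a(0)−e(4): -4≡22 → w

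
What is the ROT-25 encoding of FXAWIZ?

EWZVHY

F(5): 5+25=30≡4 → E
X(23): 23+25=48≡22 → W
A(0): 0+25=25 → Z
W(22): 22+25=47≡21 → V
I(8): 8+25=33≡7 → H
Z(25): 25+25=50≡24 → Y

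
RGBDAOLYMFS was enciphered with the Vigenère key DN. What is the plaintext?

OTYQXBILJSP

Repeat the key across the ciphertext: DNDNDNDNDND
R(17)−D(3): 14 → O
G(6)−N(13): -7≡19 → T
B(1)−D(3): -2≡24 → Y
D(3)−N(13): -10≡16 → Q
A(0)−D(3): -3≡23 → X
O(14)−N(13): 1 → B
L(11)−D(3): 8 → I
Y(24)−N(13): 11 → L
M(12)−D(3): 9 → J
F(5)−N(13): -8≡18 → S
S(18)−D(3): 15 → P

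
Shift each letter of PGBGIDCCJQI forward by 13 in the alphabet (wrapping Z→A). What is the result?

CTOTVQPPWDV

P(15): 15+13=28≡2 → C
G(6): 6+13=19 → T
B(1): 1+13=14 → O
G(6): 6+13=19 → T
I(8): 8+13=21 → V
D(3): 3+13=16 → Q
C(2): 2+13=15 → P
C(2): 2+13=15 → P
J(9): 9+13=22 → W
Q(16): 16+13=29≡3 → D
I(8): 8+13=21 → V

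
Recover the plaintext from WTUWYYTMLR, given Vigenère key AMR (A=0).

Repeat the key across the ciphertext: AMRAMRAMRA
W(22)−A(0): 22 → W
T(19)−M(12): 7 → H
U(20)−R(17): 3 → D
W(22)−A(0): 22 → W
Y(24)−M(12): 12 → M
Y(24)−R(17): 7 → H
T(19)−A(0): 19 → T
M(12)−M(12): 0 → A
L(11)−R(17): -6≡20 → U
R(17)−A(0): 17 → R

WHDWMHTAUR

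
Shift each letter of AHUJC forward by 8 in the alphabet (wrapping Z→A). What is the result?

A(0): 0+8=8 → I
H(7): 7+8=15 → P
U(20): 20+8=28≡2 → C
J(9): 9+8=17 → R
C(2): 2+8=10 → K

IPCRK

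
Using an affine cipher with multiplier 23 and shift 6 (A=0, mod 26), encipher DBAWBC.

XDGSDA

D(3): 23·3+6=75≡23 → X
B(1): 23·1+6=29≡3 → D
A(0): 23·0+6=6 → G
W(22): 23·22+6=512≡18 → S
B(1): 23·1+6=29≡3 → D
C(2): 23·2+6=52≡0 → A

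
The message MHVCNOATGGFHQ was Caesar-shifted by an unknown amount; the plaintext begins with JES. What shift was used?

3

From the crib: M(12)−J(9)=3, so the shift is 3.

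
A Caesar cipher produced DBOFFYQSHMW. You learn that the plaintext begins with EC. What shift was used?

25

From the crib: D(3)−E(4)=-1≡25, so the shift is 25.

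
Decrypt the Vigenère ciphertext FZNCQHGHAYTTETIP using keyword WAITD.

Repeat the key across the ciphertext: WAITDWAITDWAITDW
F(5)−W(22): -17≡9 → J
Z(25)−A(0): 25 → Z
N(13)−I(8): 5 → F
C(2)−T(19): -17≡9 → J
Q(16)−D(3): 13 → N
H(7)−W(22): -15≡11 → L
G(6)−A(0): 6 → G
H(7)−I(8): -1≡25 → Z
A(0)−T(19): -19≡7 → H
Y(24)−D(3): 21 → V
T(19)−W(22): -3≡23 → X
T(19)−A(0): 19 → T
E(4)−I(8): -4≡22 → W
T(19)−T(19): 0 → A
I(8)−D(3): 5 → F
P(15)−W(22): -7≡19 → T

JZFJNLGZHVXTWAFT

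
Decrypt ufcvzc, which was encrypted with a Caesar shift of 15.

u(20): 20−15=5 → f
f(5): 5−15=-10≡16 → q
c(2): 2−15=-13≡13 → n
v(21): 21−15=6 → g
z(25): 25−15=10 → k
c(2): 2−15=-13≡13 → n

fqngkn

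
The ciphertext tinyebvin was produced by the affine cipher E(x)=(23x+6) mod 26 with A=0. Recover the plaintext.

nipustvip

The inverse of 23 mod 26 is 17, since 23·17=391≡1. Apply D(y)=17·(y−6) mod 26:
t(19): 17·(19−6)=221≡13 → n
i(8): 17·(8−6)=34≡8 → i
n(13): 17·(13−6)=119≡15 → p
y(24): 17·(24−6)=306≡20 → u
e(4): 17·(4−6)=-34≡18 → s
b(1): 17·(1−6)=-85≡19 → t
v(21): 17·(21−6)=255≡21 → v
i(8): 17·(8−6)=34≡8 → i
n(13): 17·(13−6)=119≡15 → p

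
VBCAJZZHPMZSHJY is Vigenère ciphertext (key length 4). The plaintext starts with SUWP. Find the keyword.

Subtract each crib letter from the matching ciphertext letter (mod 26):
V(21)−S(18)=3 → D
B(1)−U(20)=-19≡7 → H
C(2)−W(22)=-20≡6 → G
A(0)−P(15)=-15≡11 → L

DHGL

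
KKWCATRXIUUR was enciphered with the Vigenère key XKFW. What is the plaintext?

NARGDJMBLKPV

Repeat the key across the ciphertext: XKFWXKFWXKFW
K(10)−X(23): -13≡13 → N
K(10)−K(10): 0 → A
W(22)−F(5): 17 → R
C(2)−W(22): -20≡6 → G
A(0)−X(23): -23≡3 → D
T(19)−K(10): 9 → J
R(17)−F(5): 12 → M
X(23)−W(22): 1 → B
I(8)−X(23): -15≡11 → L
U(20)−K(10): 10 → K
U(20)−F(5): 15 → P
R(17)−W(22): -5≡21 → V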